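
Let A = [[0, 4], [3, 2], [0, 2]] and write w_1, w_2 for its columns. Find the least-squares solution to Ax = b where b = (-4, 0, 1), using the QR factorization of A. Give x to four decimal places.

w_1 = (0, 3, 0); ‖w_1‖ = 3.0000, so e_1 = (0.0000, 1.0000, 0.0000).
e_1·w_2 = 0.0000·4 + 1.0000·2 + 0.0000·2 = 2.0000.
u_2 = w_2 − 2.0000·e_1 = (4.0000, 0.0000, 2.0000).
‖u_2‖ = 4.4721, so e_2 = (0.8944, 0.0000, 0.4472).
Qᵀb = (0.0000, -3.1305).
Back-substitute: x_2 = -3.1305/4.4721 = -0.7000.
x_1 = (0.0000 − 2.0000·(-0.7000))/3.0000 = 0.4667.

x = (0.4667, -0.7000)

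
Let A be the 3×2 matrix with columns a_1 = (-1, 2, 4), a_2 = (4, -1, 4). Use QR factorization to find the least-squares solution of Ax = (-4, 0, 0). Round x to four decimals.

x = (0.4924, -0.6341)

q_1 = a_1/‖a_1‖ = (-1, 2, 4)/4.5826 = (-0.2182, 0.4364, 0.8729).
r_{12} = q_1·a_2 = 2.1822.
u_2 = a_2 − 2.1822·q_1 = (4.4762, -1.9524, 2.0952).
‖u_2‖ = 5.3140, so q_2 = (0.8423, -0.3674, 0.3943).
Qᵀb = (0.8729, -3.3694).
Back-substitute: x_2 = -3.3694/5.3140 = -0.6341.
x_1 = (0.8729 − 2.1822·(-0.6341))/4.5826 = 0.4924.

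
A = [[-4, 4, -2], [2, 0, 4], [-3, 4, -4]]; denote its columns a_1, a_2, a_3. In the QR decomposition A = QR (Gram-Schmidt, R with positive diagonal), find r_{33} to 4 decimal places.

r_{33} = 2.6667

q_1 = a_1/‖a_1‖ = (-4, 2, -3)/5.3852 = (-0.7428, 0.3714, -0.5571).
r_{12} = q_1·a_2 = -5.1995.
u_2 = a_2 + 5.1995·q_1 = (0.1379, 1.9310, 1.1034).
‖u_2‖ = 2.2283, so q_2 = (0.0619, 0.8666, 0.4952).
r_{13} = q_1·a_3 = 5.1995; r_{23} = q_2·a_3 = 1.3618.
u_3 = a_3 − 5.1995·q_1 − 1.3618·q_2 = (1.7778, 0.8889, -1.7778).
r_{33} = ‖u_3‖ = 2.6667.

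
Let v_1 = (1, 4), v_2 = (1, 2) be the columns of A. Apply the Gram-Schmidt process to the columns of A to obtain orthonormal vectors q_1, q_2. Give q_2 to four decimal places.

q_2 = (0.9701, -0.2425)

v_1 = (1, 4); ‖v_1‖ = 4.1231, so q_1 = (0.2425, 0.9701).
q_1·v_2 = 0.2425·1 + 0.9701·2 = 2.1828.
u_2 = v_2 − 2.1828·q_1 = (0.4706, -0.1176).
‖u_2‖ = 0.4851, so q_2 = (0.9701, -0.2425).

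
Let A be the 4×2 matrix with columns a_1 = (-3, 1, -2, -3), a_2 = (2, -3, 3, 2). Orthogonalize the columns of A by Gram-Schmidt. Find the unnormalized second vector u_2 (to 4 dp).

a_1 = (-3, 1, -2, -3); ‖a_1‖ = 4.7958, so q_1 = (-0.6255, 0.2085, -0.4170, -0.6255).
q_1·a_2 = (-0.6255)·2 + 0.2085·(-3) + (-0.4170)·3 + (-0.6255)·2 = -4.3788.
u_2 = a_2 + 4.3788·q_1 = (-0.7391, -2.0870, 1.1739, -0.7391).

u_2 = (-0.7391, -2.0870, 1.1739, -0.7391)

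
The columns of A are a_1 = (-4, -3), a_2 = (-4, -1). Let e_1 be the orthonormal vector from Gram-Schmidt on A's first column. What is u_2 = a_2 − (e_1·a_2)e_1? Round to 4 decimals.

u_2 = (-0.9600, 1.2800)

a_1 = (-4, -3); ‖a_1‖ = 5.0000, so e_1 = (-0.8000, -0.6000).
e_1·a_2 = (-0.8000)·(-4) + (-0.6000)·(-1) = 3.8000.
u_2 = a_2 − 3.8000·e_1 = (-0.9600, 1.2800).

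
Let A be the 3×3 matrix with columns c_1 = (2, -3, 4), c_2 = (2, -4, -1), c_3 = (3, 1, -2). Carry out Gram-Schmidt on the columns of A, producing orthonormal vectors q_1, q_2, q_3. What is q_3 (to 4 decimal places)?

c_1 = (2, -3, 4); ‖c_1‖ = 5.3852, so q_1 = (0.3714, -0.5571, 0.7428).
q_1·c_2 = 0.3714·2 + (-0.5571)·(-4) + 0.7428·(-1) = 2.2283.
u_2 = c_2 − 2.2283·q_1 = (1.1724, -2.7586, -2.6552).
‖u_2‖ = 4.0043, so q_2 = (0.2928, -0.6889, -0.6631).
q_1·c_3 = 0.3714·3 + (-0.5571)·1 + 0.7428·(-2) = -0.9285; q_2·c_3 = 0.2928·3 + (-0.6889)·1 + (-0.6631)·(-2) = 1.5156.
u_3 = c_3 + 0.9285·q_1 − 1.5156·q_2 = (2.9011, 1.5269, -0.3054).
‖u_3‖ = 3.2925, so q_3 = (0.8811, 0.4637, -0.0927).

q_3 = (0.8811, 0.4637, -0.0927)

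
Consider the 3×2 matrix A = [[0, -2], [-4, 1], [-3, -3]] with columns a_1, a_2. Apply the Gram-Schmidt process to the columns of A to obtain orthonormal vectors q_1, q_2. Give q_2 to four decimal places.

q_1 = a_1/‖a_1‖ = (0, -4, -3)/5.0000 = (0.0000, -0.8000, -0.6000).
r_{12} = q_1·a_2 = 1.0000.
u_2 = a_2 − 1.0000·q_1 = (-2.0000, 1.8000, -2.4000).
‖u_2‖ = 3.6056, so q_2 = (-0.5547, 0.4992, -0.6656).

q_2 = (-0.5547, 0.4992, -0.6656)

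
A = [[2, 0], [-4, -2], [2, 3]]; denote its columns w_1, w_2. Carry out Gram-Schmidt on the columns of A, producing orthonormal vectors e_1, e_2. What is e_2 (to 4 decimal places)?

e_2 = (-0.5307, 0.1516, 0.8339)

w_1 = (2, -4, 2); ‖w_1‖ = 4.8990, so e_1 = (0.4082, -0.8165, 0.4082).
e_1·w_2 = 0.4082·0 + (-0.8165)·(-2) + 0.4082·3 = 2.8577.
u_2 = w_2 − 2.8577·e_1 = (-1.1667, 0.3333, 1.8333).
‖u_2‖ = 2.1985, so e_2 = (-0.5307, 0.1516, 0.8339).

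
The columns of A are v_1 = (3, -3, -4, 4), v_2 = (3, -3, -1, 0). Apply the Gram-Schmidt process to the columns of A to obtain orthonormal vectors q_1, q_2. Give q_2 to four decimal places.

q_1 = v_1/‖v_1‖ = (3, -3, -4, 4)/7.0711 = (0.4243, -0.4243, -0.5657, 0.5657).
r_{12} = q_1·v_2 = 3.1113.
u_2 = v_2 − 3.1113·q_1 = (1.6800, -1.6800, 0.7600, -1.7600).
‖u_2‖ = 3.0529, so q_2 = (0.5503, -0.5503, 0.2489, -0.5765).

q_2 = (0.5503, -0.5503, 0.2489, -0.5765)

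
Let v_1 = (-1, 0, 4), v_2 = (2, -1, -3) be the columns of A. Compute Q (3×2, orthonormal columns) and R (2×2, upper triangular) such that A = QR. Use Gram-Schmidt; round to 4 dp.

q_1 = v_1/‖v_1‖ = (-1, 0, 4)/4.1231 = (-0.2425, 0.0000, 0.9701).
r_{12} = q_1·v_2 = -3.3955.
u_2 = v_2 + 3.3955·q_1 = (1.1765, -1.0000, 0.2941).
‖u_2‖ = 1.5718, so q_2 = (0.7485, -0.6362, 0.1871).

Q = [[-0.2425, 0.7485], [0.0000, -0.6362], [0.9701, 0.1871]], R = [[4.1231, -3.3955], [0.0000, 1.5718]]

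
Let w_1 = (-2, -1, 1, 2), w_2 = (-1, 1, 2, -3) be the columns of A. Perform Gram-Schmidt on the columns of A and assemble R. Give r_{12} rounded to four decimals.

w_1 = (-2, -1, 1, 2); ‖w_1‖ = 3.1623, so e_1 = (-0.6325, -0.3162, 0.3162, 0.6325).
r_{12} = e_1·w_2 = -0.9487.

r_{12} = -0.9487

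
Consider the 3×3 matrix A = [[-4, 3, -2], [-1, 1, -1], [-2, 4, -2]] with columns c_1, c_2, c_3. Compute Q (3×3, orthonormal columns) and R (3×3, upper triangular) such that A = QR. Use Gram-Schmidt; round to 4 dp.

c_1 = (-4, -1, -2); ‖c_1‖ = 4.5826, so e_1 = (-0.8729, -0.2182, -0.4364).
e_1·c_2 = (-0.8729)·3 + (-0.2182)·1 + (-0.4364)·4 = -4.5826.
u_2 = c_2 + 4.5826·e_1 = (-1.0000, 0.0000, 2.0000).
‖u_2‖ = 2.2361, so e_2 = (-0.4472, 0.0000, 0.8944).
e_1·c_3 = (-0.8729)·(-2) + (-0.2182)·(-1) + (-0.4364)·(-2) = 2.8368; e_2·c_3 = (-0.4472)·(-2) + (0.0000)·(-1) + 0.8944·(-2) = -0.8944.
u_3 = c_3 − 2.8368·e_1 + 0.8944·e_2 = (0.0762, -0.3810, 0.0381).
‖u_3‖ = 0.3904, so e_3 = (0.1952, -0.9759, 0.0976).

Q = [[-0.8729, -0.4472, 0.1952], [-0.2182, 0.0000, -0.9759], [-0.4364, 0.8944, 0.0976]], R = [[4.5826, -4.5826, 2.8368], [0.0000, 2.2361, -0.8944], [0.0000, 0.0000, 0.3904]]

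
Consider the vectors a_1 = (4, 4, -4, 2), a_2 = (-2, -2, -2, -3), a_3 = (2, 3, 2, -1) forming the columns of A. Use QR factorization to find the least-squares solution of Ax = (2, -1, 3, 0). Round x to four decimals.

q_1 = a_1/‖a_1‖ = (4, 4, -4, 2)/7.2111 = (0.5547, 0.5547, -0.5547, 0.2774).
r_{12} = q_1·a_2 = -1.9415.
u_2 = a_2 + 1.9415·q_1 = (-0.9231, -0.9231, -3.0769, -2.4615).
‖u_2‖ = 4.1510, so q_2 = (-0.2224, -0.2224, -0.7412, -0.5930).
r_{13} = q_1·a_3 = 1.3868; r_{23} = q_2·a_3 = -2.0014.
u_3 = a_3 − 1.3868·q_1 + 2.0014·q_2 = (0.7857, 1.7857, 1.2857, -2.5714).
‖u_3‖ = 3.4744, so q_3 = (0.2261, 0.5140, 0.3701, -0.7401).
Qᵀb = (-1.1094, -2.4461, 1.0485).
Back-substitute: x_3 = 1.0485/3.4744 = 0.3018.
x_2 = (-2.4461 + 2.0014·0.3018)/4.1510 = -0.4438.
x_1 = (-1.1094 + 1.9415·(-0.4438) − 1.3868·0.3018)/7.2111 = -0.3314.

x = (-0.3314, -0.4438, 0.3018)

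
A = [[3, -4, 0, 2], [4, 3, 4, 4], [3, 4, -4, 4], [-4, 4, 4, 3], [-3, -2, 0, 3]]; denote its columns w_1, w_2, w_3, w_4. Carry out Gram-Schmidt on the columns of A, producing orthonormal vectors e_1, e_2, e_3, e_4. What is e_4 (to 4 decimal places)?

e_4 = (0.4429, 0.1597, 0.4233, 0.2636, 0.7277)

e_1 = w_1/‖w_1‖ = (3, 4, 3, -4, -3)/7.6811 = (0.3906, 0.5208, 0.3906, -0.5208, -0.3906).
r_{12} = e_1·w_2 = 0.2604.
u_2 = w_2 − 0.2604·e_1 = (-4.1017, 2.8644, 3.8983, 4.1356, -1.8983).
‖u_2‖ = 7.8059, so e_2 = (-0.5255, 0.3670, 0.4994, 0.5298, -0.2432).
r_{13} = e_1·w_3 = -1.5623; r_{23} = e_2·w_3 = 1.5894.
u_3 = w_3 + 1.5623·e_1 − 1.5894·e_2 = (1.4453, 4.2303, -4.1836, 2.3444, -0.2236).
‖u_3‖ = 6.5600, so e_3 = (0.2203, 0.6449, -0.6377, 0.3574, -0.0341).
r_{14} = e_1·w_4 = 1.6925; r_{24} = e_2·w_4 = 3.2744; r_{34} = e_3·w_4 = 1.4390.
u_4 = w_4 − 1.6925·e_1 − 3.2744·e_2 − 1.4390·e_3 = (2.7425, 0.9891, 2.6215, 1.6323, 4.5064).
‖u_4‖ = 6.1922, so e_4 = (0.4429, 0.1597, 0.4233, 0.2636, 0.7277).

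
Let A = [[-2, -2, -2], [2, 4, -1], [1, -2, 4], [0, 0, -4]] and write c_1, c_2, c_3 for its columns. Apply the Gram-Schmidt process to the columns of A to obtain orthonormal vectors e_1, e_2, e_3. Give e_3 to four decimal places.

c_1 = (-2, 2, 1, 0); ‖c_1‖ = 3.0000, so e_1 = (-0.6667, 0.6667, 0.3333, 0.0000).
e_1·c_2 = (-0.6667)·(-2) + 0.6667·4 + 0.3333·(-2) + 0.0000·0 = 3.3333.
u_2 = c_2 − 3.3333·e_1 = (0.2222, 1.7778, -3.1111, 0.0000).
‖u_2‖ = 3.5901, so e_2 = (0.0619, 0.4952, -0.8666, 0.0000).
e_1·c_3 = (-0.6667)·(-2) + 0.6667·(-1) + 0.3333·4 + 0.0000·(-4) = 2.0000; e_2·c_3 = 0.0619·(-2) + 0.4952·(-1) + (-0.8666)·4 + 0.0000·(-4) = -4.0853.
u_3 = c_3 − 2.0000·e_1 + 4.0853·e_2 = (-0.4138, -0.3103, -0.2069, -4.0000).
‖u_3‖ = 4.0386, so e_3 = (-0.1025, -0.0768, -0.0512, -0.9904).

e_3 = (-0.1025, -0.0768, -0.0512, -0.9904)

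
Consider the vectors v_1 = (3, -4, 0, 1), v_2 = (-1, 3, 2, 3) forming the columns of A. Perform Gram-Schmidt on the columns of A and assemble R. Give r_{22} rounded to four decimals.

e_1 = v_1/‖v_1‖ = (3, -4, 0, 1)/5.0990 = (0.5883, -0.7845, 0.0000, 0.1961).
r_{12} = e_1·v_2 = -2.3534.
u_2 = v_2 + 2.3534·e_1 = (0.3846, 1.1538, 2.0000, 3.4615).
r_{22} = ‖u_2‖ = 4.1787.

r_{22} = 4.1787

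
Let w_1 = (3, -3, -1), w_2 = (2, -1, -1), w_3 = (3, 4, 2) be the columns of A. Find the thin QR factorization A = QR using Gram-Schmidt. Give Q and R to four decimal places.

w_1 = (3, -3, -1); ‖w_1‖ = 4.3589, so e_1 = (0.6882, -0.6882, -0.2294).
e_1·w_2 = 0.6882·2 + (-0.6882)·(-1) + (-0.2294)·(-1) = 2.2942.
u_2 = w_2 − 2.2942·e_1 = (0.4211, 0.5789, -0.4737).
‖u_2‖ = 0.8584, so e_2 = (0.4905, 0.6745, -0.5518).
e_1·w_3 = 0.6882·3 + (-0.6882)·4 + (-0.2294)·2 = -1.1471; e_2·w_3 = 0.4905·3 + 0.6745·4 + (-0.5518)·2 = 3.0657.
u_3 = w_3 + 1.1471·e_1 − 3.0657·e_2 = (2.2857, 1.1429, 3.4286).
‖u_3‖ = 4.2762, so e_3 = (0.5345, 0.2673, 0.8018).

Q = [[0.6882, 0.4905, 0.5345], [-0.6882, 0.6745, 0.2673], [-0.2294, -0.5518, 0.8018]], R = [[4.3589, 2.2942, -1.1471], [0.0000, 0.8584, 3.0657], [0.0000, 0.0000, 4.2762]]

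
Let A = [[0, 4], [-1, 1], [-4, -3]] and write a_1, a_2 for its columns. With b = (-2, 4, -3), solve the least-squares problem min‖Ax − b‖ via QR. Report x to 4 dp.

x = (0.4766, -0.0093)

a_1 = (0, -1, -4); ‖a_1‖ = 4.1231, so e_1 = (0.0000, -0.2425, -0.9701).
e_1·a_2 = 0.0000·4 + (-0.2425)·1 + (-0.9701)·(-3) = 2.6679.
u_2 = a_2 − 2.6679·e_1 = (4.0000, 1.6471, -0.4118).
‖u_2‖ = 4.3454, so e_2 = (0.9205, 0.3790, -0.0948).
Qᵀb = (1.9403, -0.0406).
Back-substitute: x_2 = -0.0406/4.3454 = -0.0093.
x_1 = (1.9403 − 2.6679·(-0.0093))/4.1231 = 0.4766.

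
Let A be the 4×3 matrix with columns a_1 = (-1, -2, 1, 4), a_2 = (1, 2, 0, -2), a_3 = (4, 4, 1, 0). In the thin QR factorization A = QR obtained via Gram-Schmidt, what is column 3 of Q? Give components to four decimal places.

e_3 = (0.8405, -0.1940, -0.4526, 0.2263)

a_1 = (-1, -2, 1, 4); ‖a_1‖ = 4.6904, so e_1 = (-0.2132, -0.4264, 0.2132, 0.8528).
e_1·a_2 = (-0.2132)·1 + (-0.4264)·2 + 0.2132·0 + 0.8528·(-2) = -2.7716.
u_2 = a_2 + 2.7716·e_1 = (0.4091, 0.8182, 0.5909, 0.3636).
‖u_2‖ = 1.1481, so e_2 = (0.3563, 0.7126, 0.5147, 0.3167).
e_1·a_3 = (-0.2132)·4 + (-0.4264)·4 + 0.2132·1 + 0.8528·0 = -2.3452; e_2·a_3 = 0.3563·4 + 0.7126·4 + 0.5147·1 + 0.3167·0 = 4.7904.
u_3 = a_3 + 2.3452·e_1 − 4.7904·e_2 = (1.7931, -0.4138, -0.9655, 0.4828).
‖u_3‖ = 2.1335, so e_3 = (0.8405, -0.1940, -0.4526, 0.2263).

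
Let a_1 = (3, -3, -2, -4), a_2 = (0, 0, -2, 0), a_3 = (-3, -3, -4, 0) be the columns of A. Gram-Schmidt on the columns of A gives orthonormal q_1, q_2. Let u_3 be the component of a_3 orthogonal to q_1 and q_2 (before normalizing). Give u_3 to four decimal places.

a_1 = (3, -3, -2, -4); ‖a_1‖ = 6.1644, so q_1 = (0.4867, -0.4867, -0.3244, -0.6489).
q_1·a_2 = 0.4867·0 + (-0.4867)·0 + (-0.3244)·(-2) + (-0.6489)·0 = 0.6489.
u_2 = a_2 − 0.6489·q_1 = (-0.3158, 0.3158, -1.7895, 0.4211).
‖u_2‖ = 1.8918, so q_2 = (-0.1669, 0.1669, -0.9459, 0.2226).
q_1·a_3 = 0.4867·(-3) + (-0.4867)·(-3) + (-0.3244)·(-4) + (-0.6489)·0 = 1.2978; q_2·a_3 = (-0.1669)·(-3) + 0.1669·(-3) + (-0.9459)·(-4) + 0.2226·0 = 3.7836.
u_3 = a_3 − 1.2978·q_1 − 3.7836·q_2 = (-3.0000, -3.0000, 0.0000, 0.0000).

u_3 = (-3.0000, -3.0000, 0.0000, 0.0000)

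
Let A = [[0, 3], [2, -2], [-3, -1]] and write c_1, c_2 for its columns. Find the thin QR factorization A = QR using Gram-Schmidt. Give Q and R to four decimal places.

e_1 = c_1/‖c_1‖ = (0, 2, -3)/3.6056 = (0.0000, 0.5547, -0.8321).
r_{12} = e_1·c_2 = -0.2774.
u_2 = c_2 + 0.2774·e_1 = (3.0000, -1.8462, -1.2308).
‖u_2‖ = 3.7314, so e_2 = (0.8040, -0.4948, -0.3298).

Q = [[0.0000, 0.8040], [0.5547, -0.4948], [-0.8321, -0.3298]], R = [[3.6056, -0.2774], [0.0000, 3.7314]]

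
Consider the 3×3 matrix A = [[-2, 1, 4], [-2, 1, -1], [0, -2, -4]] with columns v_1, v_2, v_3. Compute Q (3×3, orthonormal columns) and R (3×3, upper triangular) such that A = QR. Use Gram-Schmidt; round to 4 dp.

Q = [[-0.7071, 0.0000, 0.7071], [-0.7071, 0.0000, -0.7071], [0.0000, -1.0000, 0.0000]], R = [[2.8284, -1.4142, -2.1213], [0.0000, 2.0000, 4.0000], [0.0000, 0.0000, 3.5355]]

q_1 = v_1/‖v_1‖ = (-2, -2, 0)/2.8284 = (-0.7071, -0.7071, 0.0000).
r_{12} = q_1·v_2 = -1.4142.
u_2 = v_2 + 1.4142·q_1 = (0.0000, 0.0000, -2.0000).
‖u_2‖ = 2.0000, so q_2 = (0.0000, 0.0000, -1.0000).
r_{13} = q_1·v_3 = -2.1213; r_{23} = q_2·v_3 = 4.0000.
u_3 = v_3 + 2.1213·q_1 − 4.0000·q_2 = (2.5000, -2.5000, 0.0000).
‖u_3‖ = 3.5355, so q_3 = (0.7071, -0.7071, 0.0000).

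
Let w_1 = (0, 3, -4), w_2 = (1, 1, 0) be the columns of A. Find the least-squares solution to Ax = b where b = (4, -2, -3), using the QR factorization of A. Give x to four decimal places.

x = (0.1463, 0.7805)

w_1 = (0, 3, -4); ‖w_1‖ = 5.0000, so q_1 = (0.0000, 0.6000, -0.8000).
q_1·w_2 = 0.0000·1 + 0.6000·1 + (-0.8000)·0 = 0.6000.
u_2 = w_2 − 0.6000·q_1 = (1.0000, 0.6400, 0.4800).
‖u_2‖ = 1.2806, so q_2 = (0.7809, 0.4998, 0.3748).
Qᵀb = (1.2000, 0.9995).
Back-substitute: x_2 = 0.9995/1.2806 = 0.7805.
x_1 = (1.2000 − 0.6000·0.7805)/5.0000 = 0.1463.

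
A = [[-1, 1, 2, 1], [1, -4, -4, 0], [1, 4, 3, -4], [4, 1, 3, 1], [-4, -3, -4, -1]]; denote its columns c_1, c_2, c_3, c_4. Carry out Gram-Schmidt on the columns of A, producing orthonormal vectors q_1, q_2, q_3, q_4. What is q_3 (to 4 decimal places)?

q_3 = (0.6875, -0.2812, -0.5313, 0.4063, 0.0313)

c_1 = (-1, 1, 1, 4, -4); ‖c_1‖ = 5.9161, so q_1 = (-0.1690, 0.1690, 0.1690, 0.6761, -0.6761).
q_1·c_2 = (-0.1690)·1 + 0.1690·(-4) + 0.1690·4 + 0.6761·1 + (-0.6761)·(-3) = 2.5355.
u_2 = c_2 − 2.5355·q_1 = (1.4286, -4.4286, 3.5714, -0.7143, -1.2857).
‖u_2‖ = 6.0474, so q_2 = (0.2362, -0.7323, 0.5906, -0.1181, -0.2126).
q_1·c_3 = (-0.1690)·2 + 0.1690·(-4) + 0.1690·3 + 0.6761·3 + (-0.6761)·(-4) = 4.2258; q_2·c_3 = 0.2362·2 + (-0.7323)·(-4) + 0.5906·3 + (-0.1181)·3 + (-0.2126)·(-4) = 5.6695.
u_3 = c_3 − 4.2258·q_1 − 5.6695·q_2 = (1.3750, -0.5625, -1.0625, 0.8125, 0.0625).
‖u_3‖ = 2.0000, so q_3 = (0.6875, -0.2812, -0.5313, 0.4063, 0.0313).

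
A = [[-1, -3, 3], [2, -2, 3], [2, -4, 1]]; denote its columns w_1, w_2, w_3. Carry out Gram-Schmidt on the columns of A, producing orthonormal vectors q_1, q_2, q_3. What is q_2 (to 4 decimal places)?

q_2 = (-0.8944, 0.0000, -0.4472)

w_1 = (-1, 2, 2); ‖w_1‖ = 3.0000, so q_1 = (-0.3333, 0.6667, 0.6667).
q_1·w_2 = (-0.3333)·(-3) + 0.6667·(-2) + 0.6667·(-4) = -3.0000.
u_2 = w_2 + 3.0000·q_1 = (-4.0000, 0.0000, -2.0000).
‖u_2‖ = 4.4721, so q_2 = (-0.8944, 0.0000, -0.4472).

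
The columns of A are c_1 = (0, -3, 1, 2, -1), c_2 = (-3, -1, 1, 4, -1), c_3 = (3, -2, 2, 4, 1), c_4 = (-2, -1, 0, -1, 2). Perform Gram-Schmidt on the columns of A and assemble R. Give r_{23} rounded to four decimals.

r_{23} = -0.7334

e_1 = c_1/‖c_1‖ = (0, -3, 1, 2, -1)/3.8730 = (0.0000, -0.7746, 0.2582, 0.5164, -0.2582).
r_{12} = e_1·c_2 = 3.3566.
u_2 = c_2 − 3.3566·e_1 = (-3.0000, 1.6000, 0.1333, 2.2667, -0.1333).
‖u_2‖ = 4.0906, so e_2 = (-0.7334, 0.3911, 0.0326, 0.5541, -0.0326).
r_{23} = e_2·c_3 = -0.7334.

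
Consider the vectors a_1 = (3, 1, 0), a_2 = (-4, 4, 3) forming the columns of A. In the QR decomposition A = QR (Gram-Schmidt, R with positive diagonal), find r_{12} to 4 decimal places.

a_1 = (3, 1, 0); ‖a_1‖ = 3.1623, so e_1 = (0.9487, 0.3162, 0.0000).
r_{12} = e_1·a_2 = -2.5298.

r_{12} = -2.5298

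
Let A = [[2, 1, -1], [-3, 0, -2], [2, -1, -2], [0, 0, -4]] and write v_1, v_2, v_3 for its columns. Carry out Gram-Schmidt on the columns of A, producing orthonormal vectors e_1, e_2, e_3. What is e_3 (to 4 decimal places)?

v_1 = (2, -3, 2, 0); ‖v_1‖ = 4.1231, so e_1 = (0.4851, -0.7276, 0.4851, 0.0000).
e_1·v_2 = 0.4851·1 + (-0.7276)·0 + 0.4851·(-1) + 0.0000·0 = 0.0000.
u_2 = v_2 + 0.0000·e_1 = (1.0000, 0.0000, -1.0000, 0.0000).
‖u_2‖ = 1.4142, so e_2 = (0.7071, 0.0000, -0.7071, 0.0000).
e_1·v_3 = 0.4851·(-1) + (-0.7276)·(-2) + 0.4851·(-2) + 0.0000·(-4) = 0.0000; e_2·v_3 = 0.7071·(-1) + 0.0000·(-2) + (-0.7071)·(-2) + 0.0000·(-4) = 0.7071.
u_3 = v_3 + 0.0000·e_1 − 0.7071·e_2 = (-1.5000, -2.0000, -1.5000, -4.0000).
‖u_3‖ = 4.9497, so e_3 = (-0.3030, -0.4041, -0.3030, -0.8081).

e_3 = (-0.3030, -0.4041, -0.3030, -0.8081)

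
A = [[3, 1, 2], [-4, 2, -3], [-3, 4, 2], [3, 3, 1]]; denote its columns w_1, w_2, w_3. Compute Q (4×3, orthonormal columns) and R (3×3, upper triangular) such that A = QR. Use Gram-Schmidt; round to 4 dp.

w_1 = (3, -4, -3, 3); ‖w_1‖ = 6.5574, so q_1 = (0.4575, -0.6100, -0.4575, 0.4575).
q_1·w_2 = 0.4575·1 + (-0.6100)·2 + (-0.4575)·4 + 0.4575·3 = -1.2200.
u_2 = w_2 + 1.2200·q_1 = (1.5581, 1.2558, 3.4419, 3.5581).
‖u_2‖ = 5.3396, so q_2 = (0.2918, 0.2352, 0.6446, 0.6664).
q_1·w_3 = 0.4575·2 + (-0.6100)·(-3) + (-0.4575)·2 + 0.4575·1 = 2.2875; q_2·w_3 = 0.2918·2 + 0.2352·(-3) + 0.6446·2 + 0.6664·1 = 1.8336.
u_3 = w_3 − 2.2875·q_1 − 1.8336·q_2 = (0.4184, -2.0359, 1.8646, -1.2684).
‖u_3‖ = 3.0668, so q_3 = (0.1364, -0.6638, 0.6080, -0.4136).

Q = [[0.4575, 0.2918, 0.1364], [-0.6100, 0.2352, -0.6638], [-0.4575, 0.6446, 0.6080], [0.4575, 0.6664, -0.4136]], R = [[6.5574, -1.2200, 2.2875], [0.0000, 5.3396, 1.8336], [0.0000, 0.0000, 3.0668]]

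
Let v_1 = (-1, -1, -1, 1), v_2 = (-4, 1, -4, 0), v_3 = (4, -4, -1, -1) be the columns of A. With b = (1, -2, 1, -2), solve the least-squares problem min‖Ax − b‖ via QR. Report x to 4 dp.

v_1 = (-1, -1, -1, 1); ‖v_1‖ = 2.0000, so e_1 = (-0.5000, -0.5000, -0.5000, 0.5000).
e_1·v_2 = (-0.5000)·(-4) + (-0.5000)·1 + (-0.5000)·(-4) + 0.5000·0 = 3.5000.
u_2 = v_2 − 3.5000·e_1 = (-2.2500, 2.7500, -2.2500, -1.7500).
‖u_2‖ = 4.5552, so e_2 = (-0.4939, 0.6037, -0.4939, -0.3842).
e_1·v_3 = (-0.5000)·4 + (-0.5000)·(-4) + (-0.5000)·(-1) + 0.5000·(-1) = 0.0000; e_2·v_3 = (-0.4939)·4 + 0.6037·(-4) + (-0.4939)·(-1) + (-0.3842)·(-1) = -3.5125.
u_3 = v_3 + 0.0000·e_1 + 3.5125·e_2 = (2.2651, -1.8795, -2.7349, -2.3494).
‖u_3‖ = 4.6543, so e_3 = (0.4867, -0.4038, -0.5876, -0.5048).
Qᵀb = (-1.0000, -1.4269, 1.7162).
Back-substitute: x_3 = 1.7162/4.6543 = 0.3687.
x_2 = (-1.4269 + 3.5125·0.3687)/4.5552 = -0.0289.
x_1 = (-1.0000 − 3.5000·(-0.0289) + 0.0000·0.3687)/2.0000 = -0.4494.

x = (-0.4494, -0.0289, 0.3687)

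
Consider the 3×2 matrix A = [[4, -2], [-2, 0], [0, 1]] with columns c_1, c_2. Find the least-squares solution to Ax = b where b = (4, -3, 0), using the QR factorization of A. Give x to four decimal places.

c_1 = (4, -2, 0); ‖c_1‖ = 4.4721, so e_1 = (0.8944, -0.4472, 0.0000).
e_1·c_2 = 0.8944·(-2) + (-0.4472)·0 + 0.0000·1 = -1.7889.
u_2 = c_2 + 1.7889·e_1 = (-0.4000, -0.8000, 1.0000).
‖u_2‖ = 1.3416, so e_2 = (-0.2981, -0.5963, 0.7454).
Qᵀb = (4.9193, 0.5963).
Back-substitute: x_2 = 0.5963/1.3416 = 0.4444.
x_1 = (4.9193 + 1.7889·0.4444)/4.4721 = 1.2778.

x = (1.2778, 0.4444)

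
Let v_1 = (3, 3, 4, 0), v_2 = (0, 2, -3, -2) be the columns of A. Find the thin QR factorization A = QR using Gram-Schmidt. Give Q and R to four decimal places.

Q = [[0.5145, 0.1326], [0.5145, 0.6335], [0.6860, -0.5746], [0.0000, -0.5009]], R = [[5.8310, -1.0290], [0.0000, 3.9926]]

v_1 = (3, 3, 4, 0); ‖v_1‖ = 5.8310, so e_1 = (0.5145, 0.5145, 0.6860, 0.0000).
e_1·v_2 = 0.5145·0 + 0.5145·2 + 0.6860·(-3) + 0.0000·(-2) = -1.0290.
u_2 = v_2 + 1.0290·e_1 = (0.5294, 2.5294, -2.2941, -2.0000).
‖u_2‖ = 3.9926, so e_2 = (0.1326, 0.6335, -0.5746, -0.5009).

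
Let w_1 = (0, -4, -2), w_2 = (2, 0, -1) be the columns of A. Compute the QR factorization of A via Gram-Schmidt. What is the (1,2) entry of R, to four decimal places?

q_1 = w_1/‖w_1‖ = (0, -4, -2)/4.4721 = (0.0000, -0.8944, -0.4472).
r_{12} = q_1·w_2 = 0.4472.

r_{12} = 0.4472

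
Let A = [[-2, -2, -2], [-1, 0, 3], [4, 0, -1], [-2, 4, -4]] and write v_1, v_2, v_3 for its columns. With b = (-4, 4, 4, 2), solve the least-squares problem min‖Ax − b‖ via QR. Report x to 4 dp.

q_1 = v_1/‖v_1‖ = (-2, -1, 4, -2)/5.0000 = (-0.4000, -0.2000, 0.8000, -0.4000).
r_{12} = q_1·v_2 = -0.8000.
u_2 = v_2 + 0.8000·q_1 = (-2.3200, -0.1600, 0.6400, 3.6800).
‖u_2‖ = 4.4000, so q_2 = (-0.5273, -0.0364, 0.1455, 0.8364).
r_{13} = q_1·v_3 = 1.0000; r_{23} = q_2·v_3 = -2.5455.
u_3 = v_3 − 1.0000·q_1 + 2.5455·q_2 = (-2.9421, 3.1074, -1.4298, -1.4711).
‖u_3‖ = 4.7456, so q_3 = (-0.6200, 0.6548, -0.3013, -0.3100).
Qᵀb = (3.2000, 4.2182, 3.2740).
Back-substitute: x_3 = 3.2740/4.7456 = 0.6899.
x_2 = (4.2182 + 2.5455·0.6899)/4.4000 = 1.3578.
x_1 = (3.2000 + 0.8000·1.3578 − 1.0000·0.6899)/5.0000 = 0.7193.

x = (0.7193, 1.3578, 0.6899)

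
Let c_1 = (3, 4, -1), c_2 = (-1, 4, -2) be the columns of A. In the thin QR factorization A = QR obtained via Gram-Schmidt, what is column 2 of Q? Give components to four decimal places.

c_1 = (3, 4, -1); ‖c_1‖ = 5.0990, so e_1 = (0.5883, 0.7845, -0.1961).
e_1·c_2 = 0.5883·(-1) + 0.7845·4 + (-0.1961)·(-2) = 2.9417.
u_2 = c_2 − 2.9417·e_1 = (-2.7308, 1.6923, -1.4231).
‖u_2‖ = 3.5137, so e_2 = (-0.7772, 0.4816, -0.4050).

e_2 = (-0.7772, 0.4816, -0.4050)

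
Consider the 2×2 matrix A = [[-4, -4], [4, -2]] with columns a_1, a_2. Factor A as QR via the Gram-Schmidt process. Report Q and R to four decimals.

Q = [[-0.7071, -0.7071], [0.7071, -0.7071]], R = [[5.6569, 1.4142], [0.0000, 4.2426]]

a_1 = (-4, 4); ‖a_1‖ = 5.6569, so q_1 = (-0.7071, 0.7071).
q_1·a_2 = (-0.7071)·(-4) + 0.7071·(-2) = 1.4142.
u_2 = a_2 − 1.4142·q_1 = (-3.0000, -3.0000).
‖u_2‖ = 4.2426, so q_2 = (-0.7071, -0.7071).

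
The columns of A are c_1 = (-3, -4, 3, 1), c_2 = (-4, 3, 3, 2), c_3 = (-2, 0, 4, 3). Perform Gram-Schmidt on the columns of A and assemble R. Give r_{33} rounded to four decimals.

r_{33} = 2.3462

c_1 = (-3, -4, 3, 1); ‖c_1‖ = 5.9161, so q_1 = (-0.5071, -0.6761, 0.5071, 0.1690).
q_1·c_2 = (-0.5071)·(-4) + (-0.6761)·3 + 0.5071·3 + 0.1690·2 = 1.8593.
u_2 = c_2 − 1.8593·q_1 = (-3.0571, 4.2571, 2.0571, 1.6857).
‖u_2‖ = 5.8773, so q_2 = (-0.5202, 0.7243, 0.3500, 0.2868).
q_1·c_3 = (-0.5071)·(-2) + (-0.6761)·0 + 0.5071·4 + 0.1690·3 = 3.5496; q_2·c_3 = (-0.5202)·(-2) + 0.7243·0 + 0.3500·4 + 0.2868·3 = 3.3008.
u_3 = c_3 − 3.5496·q_1 − 3.3008·q_2 = (1.5170, 0.0091, 1.0447, 1.4533).
r_{33} = ‖u_3‖ = 2.3462.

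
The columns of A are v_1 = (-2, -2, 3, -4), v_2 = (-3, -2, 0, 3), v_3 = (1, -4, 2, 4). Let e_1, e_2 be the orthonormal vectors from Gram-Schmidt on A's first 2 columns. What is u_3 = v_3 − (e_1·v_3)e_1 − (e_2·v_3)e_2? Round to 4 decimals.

u_3 = (3.1482, -2.6177, 2.2244, 1.4030)

v_1 = (-2, -2, 3, -4); ‖v_1‖ = 5.7446, so e_1 = (-0.3482, -0.3482, 0.5222, -0.6963).
e_1·v_2 = (-0.3482)·(-3) + (-0.3482)·(-2) + 0.5222·0 + (-0.6963)·3 = -0.3482.
u_2 = v_2 + 0.3482·e_1 = (-3.1212, -2.1212, 0.1818, 2.7576).
‖u_2‖ = 4.6775, so e_2 = (-0.6673, -0.4535, 0.0389, 0.5895).
e_1·v_3 = (-0.3482)·1 + (-0.3482)·(-4) + 0.5222·2 + (-0.6963)·4 = -0.6963; e_2·v_3 = (-0.6673)·1 + (-0.4535)·(-4) + 0.0389·2 + 0.5895·4 = 3.5826.
u_3 = v_3 + 0.6963·e_1 − 3.5826·e_2 = (3.1482, -2.6177, 2.2244, 1.4030).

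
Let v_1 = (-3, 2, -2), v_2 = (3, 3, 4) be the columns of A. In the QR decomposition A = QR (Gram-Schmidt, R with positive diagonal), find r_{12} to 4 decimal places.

r_{12} = -2.6679

v_1 = (-3, 2, -2); ‖v_1‖ = 4.1231, so q_1 = (-0.7276, 0.4851, -0.4851).
r_{12} = q_1·v_2 = -2.6679.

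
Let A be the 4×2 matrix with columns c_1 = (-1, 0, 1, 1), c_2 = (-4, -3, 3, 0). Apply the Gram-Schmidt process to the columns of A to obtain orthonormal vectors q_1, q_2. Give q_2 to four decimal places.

q_1 = c_1/‖c_1‖ = (-1, 0, 1, 1)/1.7321 = (-0.5774, 0.0000, 0.5774, 0.5774).
r_{12} = q_1·c_2 = 4.0415.
u_2 = c_2 − 4.0415·q_1 = (-1.6667, -3.0000, 0.6667, -2.3333).
‖u_2‖ = 4.2032, so q_2 = (-0.3965, -0.7137, 0.1586, -0.5551).

q_2 = (-0.3965, -0.7137, 0.1586, -0.5551)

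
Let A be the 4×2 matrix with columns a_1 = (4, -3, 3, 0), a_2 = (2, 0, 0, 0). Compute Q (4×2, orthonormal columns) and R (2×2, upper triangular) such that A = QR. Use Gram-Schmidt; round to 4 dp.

Q = [[0.6860, 0.7276], [-0.5145, 0.4851], [0.5145, -0.4851], [0.0000, 0.0000]], R = [[5.8310, 1.3720], [0.0000, 1.4552]]

a_1 = (4, -3, 3, 0); ‖a_1‖ = 5.8310, so q_1 = (0.6860, -0.5145, 0.5145, 0.0000).
q_1·a_2 = 0.6860·2 + (-0.5145)·0 + 0.5145·0 + 0.0000·0 = 1.3720.
u_2 = a_2 − 1.3720·q_1 = (1.0588, 0.7059, -0.7059, 0.0000).
‖u_2‖ = 1.4552, so q_2 = (0.7276, 0.4851, -0.4851, 0.0000).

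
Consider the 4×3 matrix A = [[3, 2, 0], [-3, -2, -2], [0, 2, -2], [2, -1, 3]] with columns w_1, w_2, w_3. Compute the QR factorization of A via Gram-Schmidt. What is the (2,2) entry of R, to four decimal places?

r_{22} = 2.9077

e_1 = w_1/‖w_1‖ = (3, -3, 0, 2)/4.6904 = (0.6396, -0.6396, 0.0000, 0.4264).
r_{12} = e_1·w_2 = 2.1320.
u_2 = w_2 − 2.1320·e_1 = (0.6364, -0.6364, 2.0000, -1.9091).
r_{22} = ‖u_2‖ = 2.9077.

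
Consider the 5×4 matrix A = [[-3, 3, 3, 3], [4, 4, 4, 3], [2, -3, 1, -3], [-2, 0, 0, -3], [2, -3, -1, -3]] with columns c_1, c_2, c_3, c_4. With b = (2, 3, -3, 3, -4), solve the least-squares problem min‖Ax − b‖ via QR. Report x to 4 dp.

x = (-0.1389, 1.8851, -0.3054, -0.9005)

q_1 = c_1/‖c_1‖ = (-3, 4, 2, -2, 2)/6.0828 = (-0.4932, 0.6576, 0.3288, -0.3288, 0.3288).
r_{12} = q_1·c_2 = -0.8220.
u_2 = c_2 + 0.8220·q_1 = (2.5946, 4.5405, -2.7297, -0.2703, -2.7297).
‖u_2‖ = 6.5057, so q_2 = (0.3988, 0.6979, -0.4196, -0.0415, -0.4196).
r_{13} = q_1·c_3 = 1.1508; r_{23} = q_2·c_3 = 3.9882.
u_3 = c_3 − 1.1508·q_1 − 3.9882·q_2 = (1.9770, 0.4598, 2.2950, 0.5441, 0.2950).
‖u_3‖ = 3.1257, so q_3 = (0.6325, 0.1471, 0.7342, 0.1741, 0.0944).
r_{14} = q_1·c_4 = -0.4932; r_{24} = q_2·c_4 = 5.9324; r_{34} = q_3·c_4 = -0.6693.
u_4 = c_4 + 0.4932·q_1 − 5.9324·q_2 + 0.6693·q_3 = (0.8141, -0.7176, 0.1427, -2.7992, -0.2855).
‖u_4‖ = 3.0192, so q_4 = (0.2697, -0.2377, 0.0473, -0.9272, -0.0946).
Qᵀb = (-2.3016, 5.7039, -0.3518, -2.7188).
Back-substitute: x_4 = -2.7188/3.0192 = -0.9005.
x_3 = (-0.3518 + 0.6693·(-0.9005))/3.1257 = -0.3054.
x_2 = (5.7039 − 3.9882·(-0.3054) − 5.9324·(-0.9005))/6.5057 = 1.8851.
x_1 = (-2.3016 + 0.8220·1.8851 − 1.1508·(-0.3054) + 0.4932·(-0.9005))/6.0828 = -0.1389.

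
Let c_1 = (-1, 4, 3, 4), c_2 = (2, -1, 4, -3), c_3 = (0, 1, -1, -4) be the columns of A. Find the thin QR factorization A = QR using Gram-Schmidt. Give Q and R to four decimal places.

Q = [[-0.1543, 0.3440, -0.1938], [0.6172, -0.0794, 0.7268], [0.4629, 0.8203, -0.1938], [0.6172, -0.4499, -0.6299]], R = [[6.4807, -0.9258, -2.3146], [0.0000, 5.3984, 0.8997], [0.0000, 0.0000, 3.4400]]

c_1 = (-1, 4, 3, 4); ‖c_1‖ = 6.4807, so q_1 = (-0.1543, 0.6172, 0.4629, 0.6172).
q_1·c_2 = (-0.1543)·2 + 0.6172·(-1) + 0.4629·4 + 0.6172·(-3) = -0.9258.
u_2 = c_2 + 0.9258·q_1 = (1.8571, -0.4286, 4.4286, -2.4286).
‖u_2‖ = 5.3984, so q_2 = (0.3440, -0.0794, 0.8203, -0.4499).
q_1·c_3 = (-0.1543)·0 + 0.6172·1 + 0.4629·(-1) + 0.6172·(-4) = -2.3146; q_2·c_3 = 0.3440·0 + (-0.0794)·1 + 0.8203·(-1) + (-0.4499)·(-4) = 0.8997.
u_3 = c_3 + 2.3146·q_1 − 0.8997·q_2 = (-0.6667, 2.5000, -0.6667, -2.1667).
‖u_3‖ = 3.4400, so q_3 = (-0.1938, 0.7268, -0.1938, -0.6299).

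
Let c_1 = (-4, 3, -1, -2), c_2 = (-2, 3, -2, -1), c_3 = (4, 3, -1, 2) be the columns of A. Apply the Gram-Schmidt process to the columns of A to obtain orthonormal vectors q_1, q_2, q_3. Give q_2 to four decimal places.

c_1 = (-4, 3, -1, -2); ‖c_1‖ = 5.4772, so q_1 = (-0.7303, 0.5477, -0.1826, -0.3651).
q_1·c_2 = (-0.7303)·(-2) + 0.5477·3 + (-0.1826)·(-2) + (-0.3651)·(-1) = 3.8341.
u_2 = c_2 − 3.8341·q_1 = (0.8000, 0.9000, -1.3000, 0.4000).
‖u_2‖ = 1.8166, so q_2 = (0.4404, 0.4954, -0.7156, 0.2202).

q_2 = (0.4404, 0.4954, -0.7156, 0.2202)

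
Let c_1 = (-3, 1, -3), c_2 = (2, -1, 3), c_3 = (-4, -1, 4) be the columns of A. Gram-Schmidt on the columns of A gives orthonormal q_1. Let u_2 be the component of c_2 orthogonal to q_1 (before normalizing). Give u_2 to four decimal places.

q_1 = c_1/‖c_1‖ = (-3, 1, -3)/4.3589 = (-0.6882, 0.2294, -0.6882).
r_{12} = q_1·c_2 = -3.6707.
u_2 = c_2 + 3.6707·q_1 = (-0.5263, -0.1579, 0.4737).

u_2 = (-0.5263, -0.1579, 0.4737)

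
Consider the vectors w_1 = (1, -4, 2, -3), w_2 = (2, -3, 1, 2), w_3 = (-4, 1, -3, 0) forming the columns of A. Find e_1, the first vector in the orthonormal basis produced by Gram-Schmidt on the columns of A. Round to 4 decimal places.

e_1 = w_1/‖w_1‖ = (1, -4, 2, -3)/5.4772 = (0.1826, -0.7303, 0.3651, -0.5477).

e_1 = (0.1826, -0.7303, 0.3651, -0.5477)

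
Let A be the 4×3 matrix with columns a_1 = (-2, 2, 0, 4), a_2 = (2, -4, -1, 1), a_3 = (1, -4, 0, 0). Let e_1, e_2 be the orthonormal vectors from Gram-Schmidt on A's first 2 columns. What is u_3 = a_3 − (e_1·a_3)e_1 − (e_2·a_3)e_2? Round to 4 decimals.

a_1 = (-2, 2, 0, 4); ‖a_1‖ = 4.8990, so e_1 = (-0.4082, 0.4082, 0.0000, 0.8165).
e_1·a_2 = (-0.4082)·2 + 0.4082·(-4) + 0.0000·(-1) + 0.8165·1 = -1.6330.
u_2 = a_2 + 1.6330·e_1 = (1.3333, -3.3333, -1.0000, 2.3333).
‖u_2‖ = 4.3970, so e_2 = (0.3032, -0.7581, -0.2274, 0.5307).
e_1·a_3 = (-0.4082)·1 + 0.4082·(-4) + 0.0000·0 + 0.8165·0 = -2.0412; e_2·a_3 = 0.3032·1 + (-0.7581)·(-4) + (-0.2274)·0 + 0.5307·0 = 3.3356.
u_3 = a_3 + 2.0412·e_1 − 3.3356·e_2 = (-0.8448, -0.6379, 0.7586, -0.1034).

u_3 = (-0.8448, -0.6379, 0.7586, -0.1034)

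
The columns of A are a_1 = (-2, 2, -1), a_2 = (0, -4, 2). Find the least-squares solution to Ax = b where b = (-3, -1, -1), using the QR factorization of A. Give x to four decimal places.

a_1 = (-2, 2, -1); ‖a_1‖ = 3.0000, so q_1 = (-0.6667, 0.6667, -0.3333).
q_1·a_2 = (-0.6667)·0 + 0.6667·(-4) + (-0.3333)·2 = -3.3333.
u_2 = a_2 + 3.3333·q_1 = (-2.2222, -1.7778, 0.8889).
‖u_2‖ = 2.9814, so q_2 = (-0.7454, -0.5963, 0.2981).
Qᵀb = (1.6667, 2.5342).
Back-substitute: x_2 = 2.5342/2.9814 = 0.8500.
x_1 = (1.6667 + 3.3333·0.8500)/3.0000 = 1.5000.

x = (1.5000, 0.8500)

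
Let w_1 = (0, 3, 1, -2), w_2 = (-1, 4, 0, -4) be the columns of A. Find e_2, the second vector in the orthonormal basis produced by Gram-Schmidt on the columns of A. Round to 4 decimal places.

e_2 = (-0.4752, -0.1358, -0.6788, -0.5431)

w_1 = (0, 3, 1, -2); ‖w_1‖ = 3.7417, so e_1 = (0.0000, 0.8018, 0.2673, -0.5345).
e_1·w_2 = 0.0000·(-1) + 0.8018·4 + 0.2673·0 + (-0.5345)·(-4) = 5.3452.
u_2 = w_2 − 5.3452·e_1 = (-1.0000, -0.2857, -1.4286, -1.1429).
‖u_2‖ = 2.1044, so e_2 = (-0.4752, -0.1358, -0.6788, -0.5431).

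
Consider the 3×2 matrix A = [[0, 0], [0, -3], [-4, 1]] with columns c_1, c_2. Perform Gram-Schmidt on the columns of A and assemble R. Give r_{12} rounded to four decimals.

c_1 = (0, 0, -4); ‖c_1‖ = 4.0000, so q_1 = (0.0000, 0.0000, -1.0000).
r_{12} = q_1·c_2 = -1.0000.

r_{12} = -1.0000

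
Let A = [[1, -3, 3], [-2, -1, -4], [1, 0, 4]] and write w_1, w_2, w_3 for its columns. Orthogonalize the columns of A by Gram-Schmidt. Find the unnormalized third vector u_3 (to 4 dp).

w_1 = (1, -2, 1); ‖w_1‖ = 2.4495, so e_1 = (0.4082, -0.8165, 0.4082).
e_1·w_2 = 0.4082·(-3) + (-0.8165)·(-1) + 0.4082·0 = -0.4082.
u_2 = w_2 + 0.4082·e_1 = (-2.8333, -1.3333, 0.1667).
‖u_2‖ = 3.1358, so e_2 = (-0.9035, -0.4252, 0.0531).
e_1·w_3 = 0.4082·3 + (-0.8165)·(-4) + 0.4082·4 = 6.1237; e_2·w_3 = (-0.9035)·3 + (-0.4252)·(-4) + 0.0531·4 = -0.7972.
u_3 = w_3 − 6.1237·e_1 + 0.7972·e_2 = (-0.2203, 0.6610, 1.5424).

u_3 = (-0.2203, 0.6610, 1.5424)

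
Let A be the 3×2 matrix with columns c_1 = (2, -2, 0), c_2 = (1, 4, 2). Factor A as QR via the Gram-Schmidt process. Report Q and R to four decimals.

Q = [[0.7071, 0.6155], [-0.7071, 0.6155], [0.0000, 0.4924]], R = [[2.8284, -2.1213], [0.0000, 4.0620]]

c_1 = (2, -2, 0); ‖c_1‖ = 2.8284, so e_1 = (0.7071, -0.7071, 0.0000).
e_1·c_2 = 0.7071·1 + (-0.7071)·4 + 0.0000·2 = -2.1213.
u_2 = c_2 + 2.1213·e_1 = (2.5000, 2.5000, 2.0000).
‖u_2‖ = 4.0620, so e_2 = (0.6155, 0.6155, 0.4924).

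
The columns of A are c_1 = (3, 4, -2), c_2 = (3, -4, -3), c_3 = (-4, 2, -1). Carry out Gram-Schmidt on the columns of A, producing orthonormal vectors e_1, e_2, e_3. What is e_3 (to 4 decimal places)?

e_1 = c_1/‖c_1‖ = (3, 4, -2)/5.3852 = (0.5571, 0.7428, -0.3714).
r_{12} = e_1·c_2 = -0.1857.
u_2 = c_2 + 0.1857·e_1 = (3.1034, -3.8621, -3.0690).
‖u_2‖ = 5.8280, so e_2 = (0.5325, -0.6627, -0.5266).
r_{13} = e_1·c_3 = -0.3714; r_{23} = e_2·c_3 = -2.9288.
u_3 = c_3 + 0.3714·e_1 + 2.9288·e_2 = (-2.2335, 0.3350, -2.6802).
‖u_3‖ = 3.5049, so e_3 = (-0.6373, 0.0956, -0.7647).

e_3 = (-0.6373, 0.0956, -0.7647)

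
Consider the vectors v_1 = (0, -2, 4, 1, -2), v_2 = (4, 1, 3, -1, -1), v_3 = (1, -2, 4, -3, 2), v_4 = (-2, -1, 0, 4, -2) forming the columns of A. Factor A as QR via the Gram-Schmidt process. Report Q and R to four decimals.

Q = [[0.0000, 0.8312, -0.1243, 0.2553], [-0.4000, 0.3907, -0.3533, -0.0415], [0.8000, 0.2577, 0.2934, 0.1245], [0.2000, -0.2992, -0.6068, 0.7085], [-0.4000, -0.0249, 0.6367, 0.6447]], R = [[5.0000, 2.2000, 2.6000, 2.0000], [0.0000, 4.8125, 1.9283, -3.2000], [0.0000, 0.0000, 4.8499, -3.0989], [0.0000, 0.0000, 0.0000, 1.0755]]

v_1 = (0, -2, 4, 1, -2); ‖v_1‖ = 5.0000, so e_1 = (0.0000, -0.4000, 0.8000, 0.2000, -0.4000).
e_1·v_2 = 0.0000·4 + (-0.4000)·1 + 0.8000·3 + 0.2000·(-1) + (-0.4000)·(-1) = 2.2000.
u_2 = v_2 − 2.2000·e_1 = (4.0000, 1.8800, 1.2400, -1.4400, -0.1200).
‖u_2‖ = 4.8125, so e_2 = (0.8312, 0.3907, 0.2577, -0.2992, -0.0249).
e_1·v_3 = 0.0000·1 + (-0.4000)·(-2) + 0.8000·4 + 0.2000·(-3) + (-0.4000)·2 = 2.6000; e_2·v_3 = 0.8312·1 + 0.3907·(-2) + 0.2577·4 + (-0.2992)·(-3) + (-0.0249)·2 = 1.9283.
u_3 = v_3 − 2.6000·e_1 − 1.9283·e_2 = (-0.6028, -1.7133, 1.4231, -2.9430, 3.0881).
‖u_3‖ = 4.8499, so e_3 = (-0.1243, -0.3533, 0.2934, -0.6068, 0.6367).
e_1·v_4 = 0.0000·(-2) + (-0.4000)·(-1) + 0.8000·0 + 0.2000·4 + (-0.4000)·(-2) = 2.0000; e_2·v_4 = 0.8312·(-2) + 0.3907·(-1) + 0.2577·0 + (-0.2992)·4 + (-0.0249)·(-2) = -3.2000; e_3·v_4 = (-0.1243)·(-2) + (-0.3533)·(-1) + 0.2934·0 + (-0.6068)·4 + 0.6367·(-2) = -3.0989.
u_4 = v_4 − 2.0000·e_1 + 3.2000·e_2 + 3.0989·e_3 = (0.2746, -0.0446, 0.1339, 0.7620, 0.6934).
‖u_4‖ = 1.0755, so e_4 = (0.2553, -0.0415, 0.1245, 0.7085, 0.6447).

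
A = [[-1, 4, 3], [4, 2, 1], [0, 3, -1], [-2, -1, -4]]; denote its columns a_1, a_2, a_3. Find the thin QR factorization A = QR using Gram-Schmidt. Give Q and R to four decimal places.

Q = [[-0.2182, 0.8058, 0.3675], [0.8729, 0.1612, -0.2594], [0.0000, 0.5641, -0.5513], [-0.4364, -0.0806, -0.7026]], R = [[4.5826, 1.3093, 1.9640], [0.0000, 5.3184, 2.3369], [0.0000, 0.0000, 4.2050]]

q_1 = a_1/‖a_1‖ = (-1, 4, 0, -2)/4.5826 = (-0.2182, 0.8729, 0.0000, -0.4364).
r_{12} = q_1·a_2 = 1.3093.
u_2 = a_2 − 1.3093·q_1 = (4.2857, 0.8571, 3.0000, -0.4286).
‖u_2‖ = 5.3184, so q_2 = (0.8058, 0.1612, 0.5641, -0.0806).
r_{13} = q_1·a_3 = 1.9640; r_{23} = q_2·a_3 = 2.3369.
u_3 = a_3 − 1.9640·q_1 − 2.3369·q_2 = (1.5455, -1.0909, -2.3182, -2.9545).
‖u_3‖ = 4.2050, so q_3 = (0.3675, -0.2594, -0.5513, -0.7026).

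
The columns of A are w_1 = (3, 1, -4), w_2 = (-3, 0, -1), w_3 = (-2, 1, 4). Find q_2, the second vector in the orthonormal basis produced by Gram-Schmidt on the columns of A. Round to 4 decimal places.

w_1 = (3, 1, -4); ‖w_1‖ = 5.0990, so q_1 = (0.5883, 0.1961, -0.7845).
q_1·w_2 = 0.5883·(-3) + 0.1961·0 + (-0.7845)·(-1) = -0.9806.
u_2 = w_2 + 0.9806·q_1 = (-2.4231, 0.1923, -1.7692).
‖u_2‖ = 3.0064, so q_2 = (-0.8060, 0.0640, -0.5885).

q_2 = (-0.8060, 0.0640, -0.5885)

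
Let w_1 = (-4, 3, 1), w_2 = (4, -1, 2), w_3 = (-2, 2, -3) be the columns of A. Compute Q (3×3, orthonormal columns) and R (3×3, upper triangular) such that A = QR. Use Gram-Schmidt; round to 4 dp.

w_1 = (-4, 3, 1); ‖w_1‖ = 5.0990, so e_1 = (-0.7845, 0.5883, 0.1961).
e_1·w_2 = (-0.7845)·4 + 0.5883·(-1) + 0.1961·2 = -3.3340.
u_2 = w_2 + 3.3340·e_1 = (1.3846, 0.9615, 2.6538).
‖u_2‖ = 3.1440, so e_2 = (0.4404, 0.3058, 0.8441).
e_1·w_3 = (-0.7845)·(-2) + 0.5883·2 + 0.1961·(-3) = 2.1573; e_2·w_3 = 0.4404·(-2) + 0.3058·2 + 0.8441·(-3) = -2.8014.
u_3 = w_3 − 2.1573·e_1 + 2.8014·e_2 = (0.9261, 1.5875, -1.0584).
‖u_3‖ = 2.1209, so e_3 = (0.4366, 0.7485, -0.4990).

Q = [[-0.7845, 0.4404, 0.4366], [0.5883, 0.3058, 0.7485], [0.1961, 0.8441, -0.4990]], R = [[5.0990, -3.3340, 2.1573], [0.0000, 3.1440, -2.8014], [0.0000, 0.0000, 2.1209]]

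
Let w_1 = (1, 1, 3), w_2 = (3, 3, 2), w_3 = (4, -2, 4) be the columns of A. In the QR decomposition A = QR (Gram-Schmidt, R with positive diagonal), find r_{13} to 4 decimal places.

r_{13} = 4.2212

w_1 = (1, 1, 3); ‖w_1‖ = 3.3166, so q_1 = (0.3015, 0.3015, 0.9045).
r_{13} = q_1·w_3 = 4.2212.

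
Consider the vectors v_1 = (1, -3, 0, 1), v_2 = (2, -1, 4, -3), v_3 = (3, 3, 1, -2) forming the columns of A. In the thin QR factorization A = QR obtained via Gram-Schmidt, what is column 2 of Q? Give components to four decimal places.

e_1 = v_1/‖v_1‖ = (1, -3, 0, 1)/3.3166 = (0.3015, -0.9045, 0.0000, 0.3015).
r_{12} = e_1·v_2 = 0.6030.
u_2 = v_2 − 0.6030·e_1 = (1.8182, -0.4545, 4.0000, -3.1818).
‖u_2‖ = 5.4439, so e_2 = (0.3340, -0.0835, 0.7348, -0.5845).

e_2 = (0.3340, -0.0835, 0.7348, -0.5845)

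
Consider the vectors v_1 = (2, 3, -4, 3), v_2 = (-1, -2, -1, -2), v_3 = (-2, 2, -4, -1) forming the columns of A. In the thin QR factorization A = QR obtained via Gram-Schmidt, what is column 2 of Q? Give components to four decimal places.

e_2 = (-0.1745, -0.4460, -0.7562, -0.4460)

e_1 = v_1/‖v_1‖ = (2, 3, -4, 3)/6.1644 = (0.3244, 0.4867, -0.6489, 0.4867).
r_{12} = e_1·v_2 = -1.6222.
u_2 = v_2 + 1.6222·e_1 = (-0.4737, -1.2105, -2.0526, -1.2105).
‖u_2‖ = 2.7145, so e_2 = (-0.1745, -0.4460, -0.7562, -0.4460).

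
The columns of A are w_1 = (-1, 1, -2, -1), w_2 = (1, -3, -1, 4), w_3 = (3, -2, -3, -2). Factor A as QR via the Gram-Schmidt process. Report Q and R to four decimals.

Q = [[-0.3780, 0.0306, 0.7100], [0.3780, -0.4583, -0.3742], [-0.7559, -0.5806, -0.2782], [-0.3780, 0.6722, -0.5277]], R = [[2.6458, -2.2678, 1.1339], [0.0000, 4.6752, 1.4056], [0.0000, 0.0000, 4.7685]]

q_1 = w_1/‖w_1‖ = (-1, 1, -2, -1)/2.6458 = (-0.3780, 0.3780, -0.7559, -0.3780).
r_{12} = q_1·w_2 = -2.2678.
u_2 = w_2 + 2.2678·q_1 = (0.1429, -2.1429, -2.7143, 3.1429).
‖u_2‖ = 4.6752, so q_2 = (0.0306, -0.4583, -0.5806, 0.6722).
r_{13} = q_1·w_3 = 1.1339; r_{23} = q_2·w_3 = 1.4056.
u_3 = w_3 − 1.1339·q_1 − 1.4056·q_2 = (3.3856, -1.7843, -1.3268, -2.5163).
‖u_3‖ = 4.7685, so q_3 = (0.7100, -0.3742, -0.2782, -0.5277).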